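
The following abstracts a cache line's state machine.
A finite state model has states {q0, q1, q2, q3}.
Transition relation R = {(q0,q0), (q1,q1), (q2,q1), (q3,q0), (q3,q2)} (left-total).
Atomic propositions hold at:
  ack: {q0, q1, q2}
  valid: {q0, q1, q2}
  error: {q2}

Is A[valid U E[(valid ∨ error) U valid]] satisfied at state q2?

Yes

Sat(valid ∨ error) = {q0, q1, q2}
E[(valid ∨ error) U valid]: least fixpoint, start Z0 = Sat(valid) = {q0, q1, q2}, add states in Sat(valid ∨ error) with some successor in Z. Already a fixed point.
Sat(E[(valid ∨ error) U valid]) = {q0, q1, q2}
A[valid U E[(valid ∨ error) U valid]]: least fixpoint, start Z0 = Sat(E[(valid ∨ error) U valid]) = {q0, q1, q2}, add states in Sat(valid) with every successor in Z. Already a fixed point.
Sat(A[valid U E[(valid ∨ error) U valid]]) = {q0, q1, q2}
q2 ∈ Sat(A[valid U E[(valid ∨ error) U valid]]) = {q0, q1, q2}, so the formula holds at q2.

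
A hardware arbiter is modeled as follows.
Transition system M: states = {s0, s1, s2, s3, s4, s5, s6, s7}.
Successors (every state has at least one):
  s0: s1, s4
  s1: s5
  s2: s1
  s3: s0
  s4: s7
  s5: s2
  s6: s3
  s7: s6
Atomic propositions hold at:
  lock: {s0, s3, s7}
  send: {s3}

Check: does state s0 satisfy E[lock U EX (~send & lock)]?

Yes

Sat(~send) = {s0, s1, s2, s4, s5, s6, s7}
Sat(~send & lock) = {s0, s7}
Sat(EX (~send & lock)) = {s : some successor in {s0, s7}} = {s3, s4}
E[lock U EX (~send & lock)]: least fixpoint, start Z0 = Sat(EX (~send & lock)) = {s3, s4}, add states in Sat(lock) with some successor in Z. Z1 = {s0, s3, s4}; fixed.
Sat(E[lock U EX (~send & lock)]) = {s0, s3, s4}
s0 ∈ Sat(E[lock U EX (~send & lock)]) = {s0, s3, s4}, so the formula holds at s0.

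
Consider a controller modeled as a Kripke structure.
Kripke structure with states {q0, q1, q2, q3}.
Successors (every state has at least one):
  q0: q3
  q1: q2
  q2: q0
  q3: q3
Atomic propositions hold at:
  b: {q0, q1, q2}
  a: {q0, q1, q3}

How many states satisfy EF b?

EF b: least fixpoint, start Z0 = {q0, q1, q2}, add states with some successor in Z. Already a fixed point.
Sat(EF b) = {q0, q1, q2}
|Sat(EF b)| = |{q0, q1, q2}| = 3.

3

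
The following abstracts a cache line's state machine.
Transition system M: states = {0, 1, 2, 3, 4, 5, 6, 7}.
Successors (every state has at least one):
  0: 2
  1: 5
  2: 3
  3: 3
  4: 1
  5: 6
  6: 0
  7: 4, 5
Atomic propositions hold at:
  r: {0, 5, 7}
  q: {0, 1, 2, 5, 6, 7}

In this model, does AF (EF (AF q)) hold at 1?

Yes

AF q: least fixpoint, start Z0 = {0, 1, 2, 5, 6, 7}, add states with every successor in Z. Z1 = {0, 1, 2, 4, 5, 6, 7}; fixed.
Sat(AF q) = {0, 1, 2, 4, 5, 6, 7}
EF (AF q): least fixpoint, start Z0 = {0, 1, 2, 4, 5, 6, 7}, add states with some successor in Z. Already a fixed point.
Sat(EF (AF q)) = {0, 1, 2, 4, 5, 6, 7}
AF (EF (AF q)): least fixpoint, start Z0 = {0, 1, 2, 4, 5, 6, 7}, add states with every successor in Z. Already a fixed point.
Sat(AF (EF (AF q))) = {0, 1, 2, 4, 5, 6, 7}
1 ∈ Sat(AF (EF (AF q))) = {0, 1, 2, 4, 5, 6, 7}, so the formula holds at 1.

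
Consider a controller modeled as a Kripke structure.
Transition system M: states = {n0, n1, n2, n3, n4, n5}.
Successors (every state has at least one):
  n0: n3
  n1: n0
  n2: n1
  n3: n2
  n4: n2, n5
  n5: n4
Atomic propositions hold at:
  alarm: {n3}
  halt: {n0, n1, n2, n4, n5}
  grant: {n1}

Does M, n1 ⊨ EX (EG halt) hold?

EG halt: greatest fixpoint, start Z0 = {n0, n1, n2, n4, n5}, keep only states in Sat with some successor in Z. Z1 = {n1, n2, n4, n5}; Z2 = {n2, n4, n5}; Z3 = {n4, n5}; fixed.
Sat(EG halt) = {n4, n5}
Sat(EX (EG halt)) = {s : some successor in {n4, n5}} = {n4, n5}
n1 ∉ Sat(EX (EG halt)) = {n4, n5}, so the formula does not hold at n1.

No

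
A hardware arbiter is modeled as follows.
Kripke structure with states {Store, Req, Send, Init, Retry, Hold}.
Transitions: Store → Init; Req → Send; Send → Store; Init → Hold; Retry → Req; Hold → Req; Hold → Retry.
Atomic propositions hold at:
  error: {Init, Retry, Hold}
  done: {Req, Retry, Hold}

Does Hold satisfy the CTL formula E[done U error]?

E[done U error]: least fixpoint, start Z0 = Sat(error) = {Init, Retry, Hold}, add states in Sat(done) with some successor in Z. Already a fixed point.
Sat(E[done U error]) = {Init, Retry, Hold}
Hold ∈ Sat(E[done U error]) = {Init, Retry, Hold}, so the formula holds at Hold.

Yes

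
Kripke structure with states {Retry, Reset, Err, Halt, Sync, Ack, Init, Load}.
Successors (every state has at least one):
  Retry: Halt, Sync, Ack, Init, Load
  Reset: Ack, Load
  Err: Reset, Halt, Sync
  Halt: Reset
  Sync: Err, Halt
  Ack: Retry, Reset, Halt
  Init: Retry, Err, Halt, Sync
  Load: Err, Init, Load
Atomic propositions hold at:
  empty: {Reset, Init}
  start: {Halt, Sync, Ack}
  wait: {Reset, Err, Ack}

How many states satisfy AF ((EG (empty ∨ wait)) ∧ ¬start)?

5

Sat(empty ∨ wait) = {Reset, Err, Ack, Init}
EG (empty ∨ wait): greatest fixpoint, start Z0 = {Reset, Err, Ack, Init}, keep only states in Sat with some successor in Z. Already a fixed point.
Sat(EG (empty ∨ wait)) = {Reset, Err, Ack, Init}
Sat(¬start) = {Retry, Reset, Err, Init, Load}
Sat((EG (empty ∨ wait)) ∧ ¬start) = {Reset, Err, Init}
AF ((EG (empty ∨ wait)) ∧ ¬start): least fixpoint, start Z0 = {Reset, Err, Init}, add states with every successor in Z. Z1 = {Reset, Err, Halt, Init}; Z2 = {Reset, Err, Halt, Sync, Init}; fixed.
Sat(AF ((EG (empty ∨ wait)) ∧ ¬start)) = {Reset, Err, Halt, Sync, Init}
|Sat(AF ((EG (empty ∨ wait)) ∧ ¬start))| = |{Reset, Err, Halt, Sync, Init}| = 5.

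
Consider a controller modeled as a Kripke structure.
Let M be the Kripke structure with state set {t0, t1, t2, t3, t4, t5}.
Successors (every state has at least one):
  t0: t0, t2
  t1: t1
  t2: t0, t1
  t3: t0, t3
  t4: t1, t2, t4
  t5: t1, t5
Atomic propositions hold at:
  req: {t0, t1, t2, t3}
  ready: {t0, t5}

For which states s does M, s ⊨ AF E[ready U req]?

E[ready U req]: least fixpoint, start Z0 = Sat(req) = {t0, t1, t2, t3}, add states in Sat(ready) with some successor in Z. Z1 = {t0, t1, t2, t3, t5}; fixed.
Sat(E[ready U req]) = {t0, t1, t2, t3, t5}
AF E[ready U req]: least fixpoint, start Z0 = {t0, t1, t2, t3, t5}, add states with every successor in Z. Already a fixed point.
Sat(AF E[ready U req]) = {t0, t1, t2, t3, t5}

{t0, t1, t2, t3, t5}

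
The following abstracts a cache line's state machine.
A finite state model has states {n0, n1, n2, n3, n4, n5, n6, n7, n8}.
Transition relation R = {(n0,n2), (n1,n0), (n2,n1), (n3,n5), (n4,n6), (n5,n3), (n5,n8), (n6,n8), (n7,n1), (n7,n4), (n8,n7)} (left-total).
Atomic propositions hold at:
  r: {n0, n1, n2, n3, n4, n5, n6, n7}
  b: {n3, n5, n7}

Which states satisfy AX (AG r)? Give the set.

{n0, n1, n2}

AG r: greatest fixpoint, start Z0 = {n0, n1, n2, n3, n4, n5, n6, n7}, keep only states in Sat with every successor in Z. Z1 = {n0, n1, n2, n3, n4, n7}; Z2 = {n0, n1, n2, n7}; Z3 = {n0, n1, n2}; fixed.
Sat(AG r) = {n0, n1, n2}
Sat(AX (AG r)) = {s : every successor in {n0, n1, n2}} = {n0, n1, n2}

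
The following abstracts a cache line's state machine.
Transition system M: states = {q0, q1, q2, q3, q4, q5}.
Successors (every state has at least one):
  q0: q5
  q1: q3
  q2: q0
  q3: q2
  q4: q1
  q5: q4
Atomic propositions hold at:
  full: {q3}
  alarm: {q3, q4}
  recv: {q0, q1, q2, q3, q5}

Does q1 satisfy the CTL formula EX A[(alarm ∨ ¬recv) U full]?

Sat(¬recv) = {q4}
Sat(alarm ∨ ¬recv) = {q3, q4}
A[(alarm ∨ ¬recv) U full]: least fixpoint, start Z0 = Sat(full) = {q3}, add states in Sat(alarm ∨ ¬recv) with every successor in Z. Already a fixed point.
Sat(A[(alarm ∨ ¬recv) U full]) = {q3}
Sat(EX A[(alarm ∨ ¬recv) U full]) = {s : some successor in {q3}} = {q1}
q1 ∈ Sat(EX A[(alarm ∨ ¬recv) U full]) = {q1}, so the formula holds at q1.

Yes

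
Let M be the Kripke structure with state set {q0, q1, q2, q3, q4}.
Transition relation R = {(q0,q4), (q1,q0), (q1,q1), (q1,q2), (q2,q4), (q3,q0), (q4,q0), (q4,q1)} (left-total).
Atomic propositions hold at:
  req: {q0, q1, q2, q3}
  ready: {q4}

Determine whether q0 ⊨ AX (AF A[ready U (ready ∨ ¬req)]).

Yes

Sat(¬req) = {q4}
Sat(ready ∨ ¬req) = {q4}
A[ready U (ready ∨ ¬req)]: least fixpoint, start Z0 = Sat((ready ∨ ¬req)) = {q4}, add states in Sat(ready) with every successor in Z. Already a fixed point.
Sat(A[ready U (ready ∨ ¬req)]) = {q4}
AF A[ready U (ready ∨ ¬req)]: least fixpoint, start Z0 = {q4}, add states with every successor in Z. Z1 = {q0, q2, q4}; Z2 = {q0, q2, q3, q4}; fixed.
Sat(AF A[ready U (ready ∨ ¬req)]) = {q0, q2, q3, q4}
Sat(AX (AF A[ready U (ready ∨ ¬req)])) = {s : every successor in {q0, q2, q3, q4}} = {q0, q2, q3}
q0 ∈ Sat(AX (AF A[ready U (ready ∨ ¬req)])) = {q0, q2, q3}, so the formula holds at q0.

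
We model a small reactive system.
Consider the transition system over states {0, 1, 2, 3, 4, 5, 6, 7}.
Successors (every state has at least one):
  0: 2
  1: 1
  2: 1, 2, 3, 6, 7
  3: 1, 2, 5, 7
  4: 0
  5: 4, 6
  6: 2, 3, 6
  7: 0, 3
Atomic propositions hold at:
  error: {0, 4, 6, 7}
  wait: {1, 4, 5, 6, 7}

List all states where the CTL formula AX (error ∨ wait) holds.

{1, 4, 5}

Sat(error ∨ wait) = {0, 1, 4, 5, 6, 7}
Sat(AX (error ∨ wait)) = {s : every successor in {0, 1, 4, 5, 6, 7}} = {1, 4, 5}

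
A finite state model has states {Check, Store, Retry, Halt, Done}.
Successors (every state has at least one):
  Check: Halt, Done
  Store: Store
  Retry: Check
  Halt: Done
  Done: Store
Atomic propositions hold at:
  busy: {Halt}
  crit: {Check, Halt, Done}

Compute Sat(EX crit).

{Check, Retry, Halt}

Sat(EX crit) = {s : some successor in {Check, Halt, Done}} = {Check, Retry, Halt}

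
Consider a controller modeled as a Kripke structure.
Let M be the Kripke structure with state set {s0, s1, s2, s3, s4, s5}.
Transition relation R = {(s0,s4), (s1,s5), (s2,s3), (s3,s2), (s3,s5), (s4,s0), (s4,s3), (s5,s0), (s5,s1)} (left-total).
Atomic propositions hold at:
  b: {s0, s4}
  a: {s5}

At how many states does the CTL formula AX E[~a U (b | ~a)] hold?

Sat(~a) = {s0, s1, s2, s3, s4}
Sat(b | ~a) = {s0, s1, s2, s3, s4}
E[~a U (b | ~a)]: least fixpoint, start Z0 = Sat((b | ~a)) = {s0, s1, s2, s3, s4}, add states in Sat(~a) with some successor in Z. Already a fixed point.
Sat(E[~a U (b | ~a)]) = {s0, s1, s2, s3, s4}
Sat(AX E[~a U (b | ~a)]) = {s : every successor in {s0, s1, s2, s3, s4}} = {s0, s2, s4, s5}
|Sat(AX E[~a U (b | ~a)])| = |{s0, s2, s4, s5}| = 4.

4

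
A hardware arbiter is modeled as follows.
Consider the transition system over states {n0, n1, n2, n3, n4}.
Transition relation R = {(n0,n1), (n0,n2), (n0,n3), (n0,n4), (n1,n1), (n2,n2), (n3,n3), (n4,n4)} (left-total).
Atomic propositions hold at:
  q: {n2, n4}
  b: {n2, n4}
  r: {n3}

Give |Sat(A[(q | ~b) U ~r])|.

Sat(~b) = {n0, n1, n3}
Sat(q | ~b) = {n0, n1, n2, n3, n4}
Sat(~r) = {n0, n1, n2, n4}
A[(q | ~b) U ~r]: least fixpoint, start Z0 = Sat(~r) = {n0, n1, n2, n4}, add states in Sat(q | ~b) with every successor in Z. Already a fixed point.
Sat(A[(q | ~b) U ~r]) = {n0, n1, n2, n4}
|Sat(A[(q | ~b) U ~r])| = |{n0, n1, n2, n4}| = 4.

4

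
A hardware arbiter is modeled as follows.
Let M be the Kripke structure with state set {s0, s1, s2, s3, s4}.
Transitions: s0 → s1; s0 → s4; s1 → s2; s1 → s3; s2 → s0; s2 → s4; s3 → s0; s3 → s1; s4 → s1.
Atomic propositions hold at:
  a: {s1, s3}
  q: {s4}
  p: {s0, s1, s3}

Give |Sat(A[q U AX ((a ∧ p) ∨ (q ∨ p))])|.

4

Sat(a ∧ p) = {s1, s3}
Sat(q ∨ p) = {s0, s1, s3, s4}
Sat((a ∧ p) ∨ (q ∨ p)) = {s0, s1, s3, s4}
Sat(AX ((a ∧ p) ∨ (q ∨ p))) = {s : every successor in {s0, s1, s3, s4}} = {s0, s2, s3, s4}
A[q U AX ((a ∧ p) ∨ (q ∨ p))]: least fixpoint, start Z0 = Sat(AX ((a ∧ p) ∨ (q ∨ p))) = {s0, s2, s3, s4}, add states in Sat(q) with every successor in Z. Already a fixed point.
Sat(A[q U AX ((a ∧ p) ∨ (q ∨ p))]) = {s0, s2, s3, s4}
|Sat(A[q U AX ((a ∧ p) ∨ (q ∨ p))])| = |{s0, s2, s3, s4}| = 4.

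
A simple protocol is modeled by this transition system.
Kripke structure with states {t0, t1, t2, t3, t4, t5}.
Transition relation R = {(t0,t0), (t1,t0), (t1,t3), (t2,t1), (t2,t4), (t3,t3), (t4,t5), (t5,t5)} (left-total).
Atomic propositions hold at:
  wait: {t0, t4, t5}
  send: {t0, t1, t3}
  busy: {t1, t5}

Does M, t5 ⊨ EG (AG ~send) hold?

Sat(~send) = {t2, t4, t5}
AG ~send: greatest fixpoint, start Z0 = {t2, t4, t5}, keep only states in Sat with every successor in Z. Z1 = {t4, t5}; fixed.
Sat(AG ~send) = {t4, t5}
EG (AG ~send): greatest fixpoint, start Z0 = {t4, t5}, keep only states in Sat with some successor in Z. Already a fixed point.
Sat(EG (AG ~send)) = {t4, t5}
t5 ∈ Sat(EG (AG ~send)) = {t4, t5}, so the formula holds at t5.

Yes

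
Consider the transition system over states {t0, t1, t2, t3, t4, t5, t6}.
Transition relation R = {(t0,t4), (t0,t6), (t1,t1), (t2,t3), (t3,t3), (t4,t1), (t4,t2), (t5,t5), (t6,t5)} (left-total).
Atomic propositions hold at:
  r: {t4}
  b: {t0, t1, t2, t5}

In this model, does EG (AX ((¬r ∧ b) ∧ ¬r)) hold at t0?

Sat(¬r) = {t0, t1, t2, t3, t5, t6}
Sat(¬r ∧ b) = {t0, t1, t2, t5}
Sat((¬r ∧ b) ∧ ¬r) = {t0, t1, t2, t5}
Sat(AX ((¬r ∧ b) ∧ ¬r)) = {s : every successor in {t0, t1, t2, t5}} = {t1, t4, t5, t6}
EG (AX ((¬r ∧ b) ∧ ¬r)): greatest fixpoint, start Z0 = {t1, t4, t5, t6}, keep only states in Sat with some successor in Z. Already a fixed point.
Sat(EG (AX ((¬r ∧ b) ∧ ¬r))) = {t1, t4, t5, t6}
t0 ∉ Sat(EG (AX ((¬r ∧ b) ∧ ¬r))) = {t1, t4, t5, t6}, so the formula does not hold at t0.

No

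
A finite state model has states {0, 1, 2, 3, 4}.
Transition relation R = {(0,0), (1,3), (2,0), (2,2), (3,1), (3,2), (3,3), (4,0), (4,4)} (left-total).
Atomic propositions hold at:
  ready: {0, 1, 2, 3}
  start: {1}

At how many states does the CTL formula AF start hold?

1

AF start: least fixpoint, start Z0 = {1}, add states with every successor in Z. Already a fixed point.
Sat(AF start) = {1}
|Sat(AF start)| = |{1}| = 1.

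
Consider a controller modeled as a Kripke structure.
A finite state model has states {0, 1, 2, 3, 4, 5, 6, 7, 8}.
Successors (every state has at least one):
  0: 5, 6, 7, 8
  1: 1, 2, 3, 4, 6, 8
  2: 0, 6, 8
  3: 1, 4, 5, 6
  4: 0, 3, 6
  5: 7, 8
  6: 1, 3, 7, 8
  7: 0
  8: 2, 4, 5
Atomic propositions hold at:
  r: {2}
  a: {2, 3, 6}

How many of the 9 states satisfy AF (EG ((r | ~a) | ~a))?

Sat(~a) = {0, 1, 4, 5, 7, 8}
Sat(r | ~a) = {0, 1, 2, 4, 5, 7, 8}
Sat((r | ~a) | ~a) = {0, 1, 2, 4, 5, 7, 8}
EG ((r | ~a) | ~a): greatest fixpoint, start Z0 = {0, 1, 2, 4, 5, 7, 8}, keep only states in Sat with some successor in Z. Already a fixed point.
Sat(EG ((r | ~a) | ~a)) = {0, 1, 2, 4, 5, 7, 8}
AF (EG ((r | ~a) | ~a)): least fixpoint, start Z0 = {0, 1, 2, 4, 5, 7, 8}, add states with every successor in Z. Already a fixed point.
Sat(AF (EG ((r | ~a) | ~a))) = {0, 1, 2, 4, 5, 7, 8}
|Sat(AF (EG ((r | ~a) | ~a)))| = |{0, 1, 2, 4, 5, 7, 8}| = 7.

7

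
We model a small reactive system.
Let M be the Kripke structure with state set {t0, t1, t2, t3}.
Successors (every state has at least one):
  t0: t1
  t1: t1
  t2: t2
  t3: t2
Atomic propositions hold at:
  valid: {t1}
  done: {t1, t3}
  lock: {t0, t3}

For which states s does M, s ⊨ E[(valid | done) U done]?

{t1, t3}

Sat(valid | done) = {t1, t3}
E[(valid | done) U done]: least fixpoint, start Z0 = Sat(done) = {t1, t3}, add states in Sat(valid | done) with some successor in Z. Already a fixed point.
Sat(E[(valid | done) U done]) = {t1, t3}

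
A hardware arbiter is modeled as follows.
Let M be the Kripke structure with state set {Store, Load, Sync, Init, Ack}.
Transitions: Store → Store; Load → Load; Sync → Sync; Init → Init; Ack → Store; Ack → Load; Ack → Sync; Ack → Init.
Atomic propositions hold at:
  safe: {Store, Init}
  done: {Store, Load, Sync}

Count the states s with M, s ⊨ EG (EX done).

Sat(EX done) = {s : some successor in {Store, Load, Sync}} = {Store, Load, Sync, Ack}
EG (EX done): greatest fixpoint, start Z0 = {Store, Load, Sync, Ack}, keep only states in Sat with some successor in Z. Already a fixed point.
Sat(EG (EX done)) = {Store, Load, Sync, Ack}
|Sat(EG (EX done))| = |{Store, Load, Sync, Ack}| = 4.

4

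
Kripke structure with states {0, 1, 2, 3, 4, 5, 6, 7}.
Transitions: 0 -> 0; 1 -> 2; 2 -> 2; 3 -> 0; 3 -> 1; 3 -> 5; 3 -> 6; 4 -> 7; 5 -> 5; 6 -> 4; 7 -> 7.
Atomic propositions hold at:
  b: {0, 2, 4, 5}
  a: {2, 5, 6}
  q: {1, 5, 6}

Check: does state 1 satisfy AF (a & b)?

Yes

Sat(a & b) = {2, 5}
AF (a & b): least fixpoint, start Z0 = {2, 5}, add states with every successor in Z. Z1 = {1, 2, 5}; fixed.
Sat(AF (a & b)) = {1, 2, 5}
1 ∈ Sat(AF (a & b)) = {1, 2, 5}, so the formula holds at 1.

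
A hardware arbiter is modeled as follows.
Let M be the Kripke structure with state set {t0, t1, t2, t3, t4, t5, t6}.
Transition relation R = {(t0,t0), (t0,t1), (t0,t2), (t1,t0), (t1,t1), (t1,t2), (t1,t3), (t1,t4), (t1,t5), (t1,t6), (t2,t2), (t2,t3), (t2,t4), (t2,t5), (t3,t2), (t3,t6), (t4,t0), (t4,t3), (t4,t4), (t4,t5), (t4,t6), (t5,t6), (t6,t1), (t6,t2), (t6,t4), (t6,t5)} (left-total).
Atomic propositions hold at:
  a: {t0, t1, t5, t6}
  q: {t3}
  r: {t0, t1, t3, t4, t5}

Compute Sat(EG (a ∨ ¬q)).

{t0, t1, t2, t4, t5, t6}

Sat(¬q) = {t0, t1, t2, t4, t5, t6}
Sat(a ∨ ¬q) = {t0, t1, t2, t4, t5, t6}
EG (a ∨ ¬q): greatest fixpoint, start Z0 = {t0, t1, t2, t4, t5, t6}, keep only states in Sat with some successor in Z. Already a fixed point.
Sat(EG (a ∨ ¬q)) = {t0, t1, t2, t4, t5, t6}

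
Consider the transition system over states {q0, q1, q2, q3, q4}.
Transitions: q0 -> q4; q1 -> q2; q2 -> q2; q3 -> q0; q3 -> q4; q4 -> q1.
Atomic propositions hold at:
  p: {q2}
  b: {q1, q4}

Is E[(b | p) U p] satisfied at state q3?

Sat(b | p) = {q1, q2, q4}
E[(b | p) U p]: least fixpoint, start Z0 = Sat(p) = {q2}, add states in Sat(b | p) with some successor in Z. Z1 = {q1, q2}; Z2 = {q1, q2, q4}; fixed.
Sat(E[(b | p) U p]) = {q1, q2, q4}
q3 ∉ Sat(E[(b | p) U p]) = {q1, q2, q4}, so the formula does not hold at q3.

No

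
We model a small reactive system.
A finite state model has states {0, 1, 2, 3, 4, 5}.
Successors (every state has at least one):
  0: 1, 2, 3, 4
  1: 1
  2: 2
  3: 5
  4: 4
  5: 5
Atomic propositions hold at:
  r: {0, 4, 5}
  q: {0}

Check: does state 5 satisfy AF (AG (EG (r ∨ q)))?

Sat(r ∨ q) = {0, 4, 5}
EG (r ∨ q): greatest fixpoint, start Z0 = {0, 4, 5}, keep only states in Sat with some successor in Z. Already a fixed point.
Sat(EG (r ∨ q)) = {0, 4, 5}
AG (EG (r ∨ q)): greatest fixpoint, start Z0 = {0, 4, 5}, keep only states in Sat with every successor in Z. Z1 = {4, 5}; fixed.
Sat(AG (EG (r ∨ q))) = {4, 5}
AF (AG (EG (r ∨ q))): least fixpoint, start Z0 = {4, 5}, add states with every successor in Z. Z1 = {3, 4, 5}; fixed.
Sat(AF (AG (EG (r ∨ q)))) = {3, 4, 5}
5 ∈ Sat(AF (AG (EG (r ∨ q)))) = {3, 4, 5}, so the formula holds at 5.

Yes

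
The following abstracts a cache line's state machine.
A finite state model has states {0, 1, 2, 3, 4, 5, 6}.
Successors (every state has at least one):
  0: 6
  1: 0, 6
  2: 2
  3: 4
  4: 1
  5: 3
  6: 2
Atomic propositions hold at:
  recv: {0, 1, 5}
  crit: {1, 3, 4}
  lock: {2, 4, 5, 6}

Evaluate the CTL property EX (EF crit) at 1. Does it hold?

No

EF crit: least fixpoint, start Z0 = {1, 3, 4}, add states with some successor in Z. Z1 = {1, 3, 4, 5}; fixed.
Sat(EF crit) = {1, 3, 4, 5}
Sat(EX (EF crit)) = {s : some successor in {1, 3, 4, 5}} = {3, 4, 5}
1 ∉ Sat(EX (EF crit)) = {3, 4, 5}, so the formula does not hold at 1.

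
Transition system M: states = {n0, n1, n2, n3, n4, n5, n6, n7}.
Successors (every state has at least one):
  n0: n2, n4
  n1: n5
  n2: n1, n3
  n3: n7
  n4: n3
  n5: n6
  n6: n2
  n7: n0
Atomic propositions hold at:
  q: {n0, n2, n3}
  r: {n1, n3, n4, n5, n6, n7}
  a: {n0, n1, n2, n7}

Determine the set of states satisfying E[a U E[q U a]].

E[q U a]: least fixpoint, start Z0 = Sat(a) = {n0, n1, n2, n7}, add states in Sat(q) with some successor in Z. Z1 = {n0, n1, n2, n3, n7}; fixed.
Sat(E[q U a]) = {n0, n1, n2, n3, n7}
E[a U E[q U a]]: least fixpoint, start Z0 = Sat(E[q U a]) = {n0, n1, n2, n3, n7}, add states in Sat(a) with some successor in Z. Already a fixed point.
Sat(E[a U E[q U a]]) = {n0, n1, n2, n3, n7}

{n0, n1, n2, n3, n7}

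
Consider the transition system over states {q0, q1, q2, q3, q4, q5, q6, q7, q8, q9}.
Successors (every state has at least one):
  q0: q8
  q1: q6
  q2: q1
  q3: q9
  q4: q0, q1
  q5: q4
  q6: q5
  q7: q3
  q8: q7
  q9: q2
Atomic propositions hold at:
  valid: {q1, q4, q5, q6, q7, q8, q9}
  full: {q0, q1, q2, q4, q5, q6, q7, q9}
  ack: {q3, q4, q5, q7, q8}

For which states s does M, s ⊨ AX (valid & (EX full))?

Sat(EX full) = {s : some successor in {q0, q1, q2, q4, q5, q6, q7, q9}} = {q1, q2, q3, q4, q5, q6, q8, q9}
Sat(valid & (EX full)) = {q1, q4, q5, q6, q8, q9}
Sat(AX (valid & (EX full))) = {s : every successor in {q1, q4, q5, q6, q8, q9}} = {q0, q1, q2, q3, q5, q6}

{q0, q1, q2, q3, q5, q6}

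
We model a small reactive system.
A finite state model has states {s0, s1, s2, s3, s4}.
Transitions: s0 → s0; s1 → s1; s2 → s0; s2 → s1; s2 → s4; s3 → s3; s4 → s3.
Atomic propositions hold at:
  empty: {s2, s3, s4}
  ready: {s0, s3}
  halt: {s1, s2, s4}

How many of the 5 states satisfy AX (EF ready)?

EF ready: least fixpoint, start Z0 = {s0, s3}, add states with some successor in Z. Z1 = {s0, s2, s3, s4}; fixed.
Sat(EF ready) = {s0, s2, s3, s4}
Sat(AX (EF ready)) = {s : every successor in {s0, s2, s3, s4}} = {s0, s3, s4}
|Sat(AX (EF ready))| = |{s0, s3, s4}| = 3.

3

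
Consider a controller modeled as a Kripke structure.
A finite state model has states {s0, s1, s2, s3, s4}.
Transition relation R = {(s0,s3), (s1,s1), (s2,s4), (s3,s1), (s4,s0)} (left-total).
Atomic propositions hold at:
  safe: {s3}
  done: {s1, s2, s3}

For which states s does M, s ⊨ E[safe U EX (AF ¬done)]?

Sat(¬done) = {s0, s4}
AF ¬done: least fixpoint, start Z0 = {s0, s4}, add states with every successor in Z. Z1 = {s0, s2, s4}; fixed.
Sat(AF ¬done) = {s0, s2, s4}
Sat(EX (AF ¬done)) = {s : some successor in {s0, s2, s4}} = {s2, s4}
E[safe U EX (AF ¬done)]: least fixpoint, start Z0 = Sat(EX (AF ¬done)) = {s2, s4}, add states in Sat(safe) with some successor in Z. Already a fixed point.
Sat(E[safe U EX (AF ¬done)]) = {s2, s4}

{s2, s4}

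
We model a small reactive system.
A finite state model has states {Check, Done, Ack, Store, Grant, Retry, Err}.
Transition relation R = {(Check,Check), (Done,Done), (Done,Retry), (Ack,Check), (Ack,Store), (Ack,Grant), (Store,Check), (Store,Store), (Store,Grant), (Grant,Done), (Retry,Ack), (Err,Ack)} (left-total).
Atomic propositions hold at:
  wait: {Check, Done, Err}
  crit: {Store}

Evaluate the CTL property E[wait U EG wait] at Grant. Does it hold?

No

EG wait: greatest fixpoint, start Z0 = {Check, Done, Err}, keep only states in Sat with some successor in Z. Z1 = {Check, Done}; fixed.
Sat(EG wait) = {Check, Done}
E[wait U EG wait]: least fixpoint, start Z0 = Sat(EG wait) = {Check, Done}, add states in Sat(wait) with some successor in Z. Already a fixed point.
Sat(E[wait U EG wait]) = {Check, Done}
Grant ∉ Sat(E[wait U EG wait]) = {Check, Done}, so the formula does not hold at Grant.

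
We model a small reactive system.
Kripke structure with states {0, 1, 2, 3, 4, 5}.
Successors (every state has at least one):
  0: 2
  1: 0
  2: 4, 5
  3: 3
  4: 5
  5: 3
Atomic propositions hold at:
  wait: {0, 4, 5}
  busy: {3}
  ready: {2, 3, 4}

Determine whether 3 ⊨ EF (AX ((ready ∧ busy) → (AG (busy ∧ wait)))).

Sat(ready ∧ busy) = {3}
Sat(busy ∧ wait) = ∅
AG (busy ∧ wait): greatest fixpoint, start Z0 = ∅, keep only states in Sat with every successor in Z. Already a fixed point.
Sat(AG (busy ∧ wait)) = ∅
Sat((ready ∧ busy) → (AG (busy ∧ wait))) = {0, 1, 2, 4, 5}
Sat(AX ((ready ∧ busy) → (AG (busy ∧ wait)))) = {s : every successor in {0, 1, 2, 4, 5}} = {0, 1, 2, 4}
EF (AX ((ready ∧ busy) → (AG (busy ∧ wait)))): least fixpoint, start Z0 = {0, 1, 2, 4}, add states with some successor in Z. Already a fixed point.
Sat(EF (AX ((ready ∧ busy) → (AG (busy ∧ wait))))) = {0, 1, 2, 4}
3 ∉ Sat(EF (AX ((ready ∧ busy) → (AG (busy ∧ wait))))) = {0, 1, 2, 4}, so the formula does not hold at 3.

No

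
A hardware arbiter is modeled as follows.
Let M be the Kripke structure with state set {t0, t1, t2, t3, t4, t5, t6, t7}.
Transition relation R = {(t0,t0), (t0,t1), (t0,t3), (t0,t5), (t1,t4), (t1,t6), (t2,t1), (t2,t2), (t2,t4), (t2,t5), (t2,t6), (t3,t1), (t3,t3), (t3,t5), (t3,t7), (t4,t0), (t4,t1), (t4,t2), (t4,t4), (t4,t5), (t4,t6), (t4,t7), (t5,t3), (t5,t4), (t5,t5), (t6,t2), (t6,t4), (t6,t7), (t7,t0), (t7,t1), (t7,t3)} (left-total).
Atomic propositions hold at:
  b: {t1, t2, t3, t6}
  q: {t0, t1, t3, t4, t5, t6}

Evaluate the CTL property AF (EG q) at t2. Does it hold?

EG q: greatest fixpoint, start Z0 = {t0, t1, t3, t4, t5, t6}, keep only states in Sat with some successor in Z. Already a fixed point.
Sat(EG q) = {t0, t1, t3, t4, t5, t6}
AF (EG q): least fixpoint, start Z0 = {t0, t1, t3, t4, t5, t6}, add states with every successor in Z. Z1 = {t0, t1, t3, t4, t5, t6, t7}; fixed.
Sat(AF (EG q)) = {t0, t1, t3, t4, t5, t6, t7}
t2 ∉ Sat(AF (EG q)) = {t0, t1, t3, t4, t5, t6, t7}, so the formula does not hold at t2.

No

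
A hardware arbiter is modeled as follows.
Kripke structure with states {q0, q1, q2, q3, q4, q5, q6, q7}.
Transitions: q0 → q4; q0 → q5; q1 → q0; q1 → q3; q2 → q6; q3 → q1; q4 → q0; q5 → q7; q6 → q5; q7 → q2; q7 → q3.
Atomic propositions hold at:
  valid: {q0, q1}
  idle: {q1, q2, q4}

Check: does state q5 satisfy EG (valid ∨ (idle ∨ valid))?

Sat(idle ∨ valid) = {q0, q1, q2, q4}
Sat(valid ∨ (idle ∨ valid)) = {q0, q1, q2, q4}
EG (valid ∨ (idle ∨ valid)): greatest fixpoint, start Z0 = {q0, q1, q2, q4}, keep only states in Sat with some successor in Z. Z1 = {q0, q1, q4}; fixed.
Sat(EG (valid ∨ (idle ∨ valid))) = {q0, q1, q4}
q5 ∉ Sat(EG (valid ∨ (idle ∨ valid))) = {q0, q1, q4}, so the formula does not hold at q5.

No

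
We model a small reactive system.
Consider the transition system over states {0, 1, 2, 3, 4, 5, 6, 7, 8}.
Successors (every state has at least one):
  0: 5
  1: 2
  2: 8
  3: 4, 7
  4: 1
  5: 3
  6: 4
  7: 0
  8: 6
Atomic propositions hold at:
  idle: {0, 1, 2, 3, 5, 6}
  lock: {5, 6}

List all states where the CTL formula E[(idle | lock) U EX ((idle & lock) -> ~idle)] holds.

{0, 1, 2, 3, 4, 5, 6, 7}

Sat(idle | lock) = {0, 1, 2, 3, 5, 6}
Sat(idle & lock) = {5, 6}
Sat(~idle) = {4, 7, 8}
Sat((idle & lock) -> ~idle) = {0, 1, 2, 3, 4, 7, 8}
Sat(EX ((idle & lock) -> ~idle)) = {s : some successor in {0, 1, 2, 3, 4, 7, 8}} = {1, 2, 3, 4, 5, 6, 7}
E[(idle | lock) U EX ((idle & lock) -> ~idle)]: least fixpoint, start Z0 = Sat(EX ((idle & lock) -> ~idle)) = {1, 2, 3, 4, 5, 6, 7}, add states in Sat(idle | lock) with some successor in Z. Z1 = {0, 1, 2, 3, 4, 5, 6, 7}; fixed.
Sat(E[(idle | lock) U EX ((idle & lock) -> ~idle)]) = {0, 1, 2, 3, 4, 5, 6, 7}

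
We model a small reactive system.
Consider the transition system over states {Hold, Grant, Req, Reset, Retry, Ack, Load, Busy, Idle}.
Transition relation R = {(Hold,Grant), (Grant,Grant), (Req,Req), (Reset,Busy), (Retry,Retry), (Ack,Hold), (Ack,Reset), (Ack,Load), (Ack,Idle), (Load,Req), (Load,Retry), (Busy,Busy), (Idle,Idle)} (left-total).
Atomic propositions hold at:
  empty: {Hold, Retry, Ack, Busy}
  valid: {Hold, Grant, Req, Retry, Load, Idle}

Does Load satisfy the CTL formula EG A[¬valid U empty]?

No

Sat(¬valid) = {Reset, Ack, Busy}
A[¬valid U empty]: least fixpoint, start Z0 = Sat(empty) = {Hold, Retry, Ack, Busy}, add states in Sat(¬valid) with every successor in Z. Z1 = {Hold, Reset, Retry, Ack, Busy}; fixed.
Sat(A[¬valid U empty]) = {Hold, Reset, Retry, Ack, Busy}
EG A[¬valid U empty]: greatest fixpoint, start Z0 = {Hold, Reset, Retry, Ack, Busy}, keep only states in Sat with some successor in Z. Z1 = {Reset, Retry, Ack, Busy}; fixed.
Sat(EG A[¬valid U empty]) = {Reset, Retry, Ack, Busy}
Load ∉ Sat(EG A[¬valid U empty]) = {Reset, Retry, Ack, Busy}, so the formula does not hold at Load.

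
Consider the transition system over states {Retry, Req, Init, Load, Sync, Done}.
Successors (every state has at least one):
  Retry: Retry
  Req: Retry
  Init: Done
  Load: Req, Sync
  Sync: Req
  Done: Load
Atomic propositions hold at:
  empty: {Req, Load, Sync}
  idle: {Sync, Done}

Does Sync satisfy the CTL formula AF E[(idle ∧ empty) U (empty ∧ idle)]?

Sat(idle ∧ empty) = {Sync}
Sat(empty ∧ idle) = {Sync}
E[(idle ∧ empty) U (empty ∧ idle)]: least fixpoint, start Z0 = Sat((empty ∧ idle)) = {Sync}, add states in Sat(idle ∧ empty) with some successor in Z. Already a fixed point.
Sat(E[(idle ∧ empty) U (empty ∧ idle)]) = {Sync}
AF E[(idle ∧ empty) U (empty ∧ idle)]: least fixpoint, start Z0 = {Sync}, add states with every successor in Z. Already a fixed point.
Sat(AF E[(idle ∧ empty) U (empty ∧ idle)]) = {Sync}
Sync ∈ Sat(AF E[(idle ∧ empty) U (empty ∧ idle)]) = {Sync}, so the formula holds at Sync.

Yes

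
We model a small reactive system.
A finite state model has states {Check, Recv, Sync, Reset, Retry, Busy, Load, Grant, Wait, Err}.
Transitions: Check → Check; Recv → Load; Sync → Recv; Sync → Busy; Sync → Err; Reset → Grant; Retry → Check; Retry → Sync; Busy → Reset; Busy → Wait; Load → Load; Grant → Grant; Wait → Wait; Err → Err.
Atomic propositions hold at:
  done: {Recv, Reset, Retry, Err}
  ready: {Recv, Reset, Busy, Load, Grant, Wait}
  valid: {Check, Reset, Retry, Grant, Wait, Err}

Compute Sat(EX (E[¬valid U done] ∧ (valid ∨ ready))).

{Sync, Busy, Err}

Sat(¬valid) = {Recv, Sync, Busy, Load}
E[¬valid U done]: least fixpoint, start Z0 = Sat(done) = {Recv, Reset, Retry, Err}, add states in Sat(¬valid) with some successor in Z. Z1 = {Recv, Sync, Reset, Retry, Busy, Err}; fixed.
Sat(E[¬valid U done]) = {Recv, Sync, Reset, Retry, Busy, Err}
Sat(valid ∨ ready) = {Check, Recv, Reset, Retry, Busy, Load, Grant, Wait, Err}
Sat(E[¬valid U done] ∧ (valid ∨ ready)) = {Recv, Reset, Retry, Busy, Err}
Sat(EX (E[¬valid U done] ∧ (valid ∨ ready))) = {s : some successor in {Recv, Reset, Retry, Busy, Err}} = {Sync, Busy, Err}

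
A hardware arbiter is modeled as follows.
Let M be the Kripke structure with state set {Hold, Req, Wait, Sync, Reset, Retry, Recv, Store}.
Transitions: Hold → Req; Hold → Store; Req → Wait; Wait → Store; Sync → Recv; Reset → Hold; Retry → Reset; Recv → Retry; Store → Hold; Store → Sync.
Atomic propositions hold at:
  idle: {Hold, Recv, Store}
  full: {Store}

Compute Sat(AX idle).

{Wait, Sync, Reset}

Sat(AX idle) = {s : every successor in {Hold, Recv, Store}} = {Wait, Sync, Reset}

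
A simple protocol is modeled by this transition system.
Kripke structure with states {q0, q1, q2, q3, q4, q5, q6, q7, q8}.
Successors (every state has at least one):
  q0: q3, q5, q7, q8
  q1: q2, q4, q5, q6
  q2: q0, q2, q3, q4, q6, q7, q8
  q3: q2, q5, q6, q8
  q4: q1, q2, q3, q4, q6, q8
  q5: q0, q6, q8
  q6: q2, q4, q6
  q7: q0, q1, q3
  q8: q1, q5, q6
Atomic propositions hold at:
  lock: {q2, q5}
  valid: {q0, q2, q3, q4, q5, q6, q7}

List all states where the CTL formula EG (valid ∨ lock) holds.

Sat(valid ∨ lock) = {q0, q2, q3, q4, q5, q6, q7}
EG (valid ∨ lock): greatest fixpoint, start Z0 = {q0, q2, q3, q4, q5, q6, q7}, keep only states in Sat with some successor in Z. Already a fixed point.
Sat(EG (valid ∨ lock)) = {q0, q2, q3, q4, q5, q6, q7}

{q0, q2, q3, q4, q5, q6, q7}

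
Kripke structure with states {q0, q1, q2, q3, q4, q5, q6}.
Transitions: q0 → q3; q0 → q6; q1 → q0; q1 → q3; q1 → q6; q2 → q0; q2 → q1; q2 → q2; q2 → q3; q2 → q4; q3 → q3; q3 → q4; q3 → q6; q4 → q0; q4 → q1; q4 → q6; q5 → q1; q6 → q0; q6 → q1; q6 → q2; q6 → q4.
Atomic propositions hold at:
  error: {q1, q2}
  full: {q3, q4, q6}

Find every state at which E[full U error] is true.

{q1, q2, q3, q4, q6}

E[full U error]: least fixpoint, start Z0 = Sat(error) = {q1, q2}, add states in Sat(full) with some successor in Z. Z1 = {q1, q2, q4, q6}; Z2 = {q1, q2, q3, q4, q6}; fixed.
Sat(E[full U error]) = {q1, q2, q3, q4, q6}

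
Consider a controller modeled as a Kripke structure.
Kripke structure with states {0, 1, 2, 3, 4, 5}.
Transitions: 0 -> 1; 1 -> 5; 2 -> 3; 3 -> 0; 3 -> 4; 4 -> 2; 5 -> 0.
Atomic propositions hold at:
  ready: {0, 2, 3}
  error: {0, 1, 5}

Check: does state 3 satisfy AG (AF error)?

No

AF error: least fixpoint, start Z0 = {0, 1, 5}, add states with every successor in Z. Already a fixed point.
Sat(AF error) = {0, 1, 5}
AG (AF error): greatest fixpoint, start Z0 = {0, 1, 5}, keep only states in Sat with every successor in Z. Already a fixed point.
Sat(AG (AF error)) = {0, 1, 5}
3 ∉ Sat(AG (AF error)) = {0, 1, 5}, so the formula does not hold at 3.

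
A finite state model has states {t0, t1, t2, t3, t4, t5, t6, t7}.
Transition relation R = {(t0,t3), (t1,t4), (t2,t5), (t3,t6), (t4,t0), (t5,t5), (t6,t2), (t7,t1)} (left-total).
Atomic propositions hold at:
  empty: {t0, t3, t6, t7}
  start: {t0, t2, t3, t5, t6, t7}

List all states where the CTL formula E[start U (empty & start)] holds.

{t0, t3, t6, t7}

Sat(empty & start) = {t0, t3, t6, t7}
E[start U (empty & start)]: least fixpoint, start Z0 = Sat((empty & start)) = {t0, t3, t6, t7}, add states in Sat(start) with some successor in Z. Already a fixed point.
Sat(E[start U (empty & start)]) = {t0, t3, t6, t7}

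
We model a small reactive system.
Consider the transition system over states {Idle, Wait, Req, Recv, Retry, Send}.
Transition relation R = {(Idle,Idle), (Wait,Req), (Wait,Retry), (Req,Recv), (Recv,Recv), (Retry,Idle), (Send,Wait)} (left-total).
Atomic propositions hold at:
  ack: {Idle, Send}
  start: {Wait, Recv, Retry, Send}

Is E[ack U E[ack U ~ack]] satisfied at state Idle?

Sat(~ack) = {Wait, Req, Recv, Retry}
E[ack U ~ack]: least fixpoint, start Z0 = Sat(~ack) = {Wait, Req, Recv, Retry}, add states in Sat(ack) with some successor in Z. Z1 = {Wait, Req, Recv, Retry, Send}; fixed.
Sat(E[ack U ~ack]) = {Wait, Req, Recv, Retry, Send}
E[ack U E[ack U ~ack]]: least fixpoint, start Z0 = Sat(E[ack U ~ack]) = {Wait, Req, Recv, Retry, Send}, add states in Sat(ack) with some successor in Z. Already a fixed point.
Sat(E[ack U E[ack U ~ack]]) = {Wait, Req, Recv, Retry, Send}
Idle ∉ Sat(E[ack U E[ack U ~ack]]) = {Wait, Req, Recv, Retry, Send}, so the formula does not hold at Idle.

No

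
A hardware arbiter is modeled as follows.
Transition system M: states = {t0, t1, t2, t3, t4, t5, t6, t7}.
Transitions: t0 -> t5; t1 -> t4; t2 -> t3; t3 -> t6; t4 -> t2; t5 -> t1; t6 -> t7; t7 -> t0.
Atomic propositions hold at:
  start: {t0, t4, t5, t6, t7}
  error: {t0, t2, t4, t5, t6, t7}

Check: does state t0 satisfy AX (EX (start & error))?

Sat(start & error) = {t0, t4, t5, t6, t7}
Sat(EX (start & error)) = {s : some successor in {t0, t4, t5, t6, t7}} = {t0, t1, t3, t6, t7}
Sat(AX (EX (start & error))) = {s : every successor in {t0, t1, t3, t6, t7}} = {t2, t3, t5, t6, t7}
t0 ∉ Sat(AX (EX (start & error))) = {t2, t3, t5, t6, t7}, so the formula does not hold at t0.

No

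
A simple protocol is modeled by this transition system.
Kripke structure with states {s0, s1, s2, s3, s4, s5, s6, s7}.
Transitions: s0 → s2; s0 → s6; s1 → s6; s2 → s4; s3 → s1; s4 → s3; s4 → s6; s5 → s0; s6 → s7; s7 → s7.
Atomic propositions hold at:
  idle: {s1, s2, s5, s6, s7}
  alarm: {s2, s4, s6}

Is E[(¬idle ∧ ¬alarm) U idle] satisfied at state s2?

Yes

Sat(¬idle) = {s0, s3, s4}
Sat(¬alarm) = {s0, s1, s3, s5, s7}
Sat(¬idle ∧ ¬alarm) = {s0, s3}
E[(¬idle ∧ ¬alarm) U idle]: least fixpoint, start Z0 = Sat(idle) = {s1, s2, s5, s6, s7}, add states in Sat(¬idle ∧ ¬alarm) with some successor in Z. Z1 = {s0, s1, s2, s3, s5, s6, s7}; fixed.
Sat(E[(¬idle ∧ ¬alarm) U idle]) = {s0, s1, s2, s3, s5, s6, s7}
s2 ∈ Sat(E[(¬idle ∧ ¬alarm) U idle]) = {s0, s1, s2, s3, s5, s6, s7}, so the formula holds at s2.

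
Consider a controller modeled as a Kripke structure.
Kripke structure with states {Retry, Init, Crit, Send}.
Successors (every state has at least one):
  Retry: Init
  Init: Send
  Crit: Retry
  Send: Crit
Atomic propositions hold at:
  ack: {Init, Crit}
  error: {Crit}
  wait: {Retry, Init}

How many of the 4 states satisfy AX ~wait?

2

Sat(~wait) = {Crit, Send}
Sat(AX ~wait) = {s : every successor in {Crit, Send}} = {Init, Send}
|Sat(AX ~wait)| = |{Init, Send}| = 2.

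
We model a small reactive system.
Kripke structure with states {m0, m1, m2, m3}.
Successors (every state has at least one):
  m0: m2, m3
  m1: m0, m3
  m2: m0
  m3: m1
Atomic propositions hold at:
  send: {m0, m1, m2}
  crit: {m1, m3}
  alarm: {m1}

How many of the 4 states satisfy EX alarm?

Sat(EX alarm) = {s : some successor in {m1}} = {m3}
|Sat(EX alarm)| = |{m3}| = 1.

1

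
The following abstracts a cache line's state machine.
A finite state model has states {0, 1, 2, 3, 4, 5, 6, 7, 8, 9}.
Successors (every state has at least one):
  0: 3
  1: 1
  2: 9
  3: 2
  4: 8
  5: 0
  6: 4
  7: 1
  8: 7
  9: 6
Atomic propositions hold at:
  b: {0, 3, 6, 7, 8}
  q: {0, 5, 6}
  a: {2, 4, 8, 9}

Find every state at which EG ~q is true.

Sat(~q) = {1, 2, 3, 4, 7, 8, 9}
EG ~q: greatest fixpoint, start Z0 = {1, 2, 3, 4, 7, 8, 9}, keep only states in Sat with some successor in Z. Z1 = {1, 2, 3, 4, 7, 8}; Z2 = {1, 3, 4, 7, 8}; Z3 = {1, 4, 7, 8}; fixed.
Sat(EG ~q) = {1, 4, 7, 8}

{1, 4, 7, 8}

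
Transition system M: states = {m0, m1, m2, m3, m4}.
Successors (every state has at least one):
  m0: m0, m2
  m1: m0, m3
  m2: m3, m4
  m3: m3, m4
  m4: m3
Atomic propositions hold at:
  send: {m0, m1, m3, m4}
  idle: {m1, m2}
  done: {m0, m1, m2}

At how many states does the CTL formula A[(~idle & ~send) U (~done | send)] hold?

Sat(~idle) = {m0, m3, m4}
Sat(~send) = {m2}
Sat(~idle & ~send) = ∅
Sat(~done) = {m3, m4}
Sat(~done | send) = {m0, m1, m3, m4}
A[(~idle & ~send) U (~done | send)]: least fixpoint, start Z0 = Sat((~done | send)) = {m0, m1, m3, m4}, add states in Sat(~idle & ~send) with every successor in Z. Already a fixed point.
Sat(A[(~idle & ~send) U (~done | send)]) = {m0, m1, m3, m4}
|Sat(A[(~idle & ~send) U (~done | send)])| = |{m0, m1, m3, m4}| = 4.

4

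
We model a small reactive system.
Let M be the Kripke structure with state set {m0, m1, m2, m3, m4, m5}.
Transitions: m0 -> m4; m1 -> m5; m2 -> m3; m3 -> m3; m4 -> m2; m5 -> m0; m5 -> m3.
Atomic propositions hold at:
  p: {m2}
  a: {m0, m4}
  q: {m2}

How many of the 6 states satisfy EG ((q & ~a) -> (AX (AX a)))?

3

Sat(~a) = {m1, m2, m3, m5}
Sat(q & ~a) = {m2}
Sat(AX a) = {s : every successor in {m0, m4}} = {m0}
Sat(AX (AX a)) = {s : every successor in {m0}} = ∅
Sat((q & ~a) -> (AX (AX a))) = {m0, m1, m3, m4, m5}
EG ((q & ~a) -> (AX (AX a))): greatest fixpoint, start Z0 = {m0, m1, m3, m4, m5}, keep only states in Sat with some successor in Z. Z1 = {m0, m1, m3, m5}; Z2 = {m1, m3, m5}; fixed.
Sat(EG ((q & ~a) -> (AX (AX a)))) = {m1, m3, m5}
|Sat(EG ((q & ~a) -> (AX (AX a))))| = |{m1, m3, m5}| = 3.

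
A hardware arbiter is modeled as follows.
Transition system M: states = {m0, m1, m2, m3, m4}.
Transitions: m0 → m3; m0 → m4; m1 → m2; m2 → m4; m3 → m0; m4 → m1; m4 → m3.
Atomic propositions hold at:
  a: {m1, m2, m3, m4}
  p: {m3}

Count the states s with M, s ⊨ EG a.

EG a: greatest fixpoint, start Z0 = {m1, m2, m3, m4}, keep only states in Sat with some successor in Z. Z1 = {m1, m2, m4}; fixed.
Sat(EG a) = {m1, m2, m4}
|Sat(EG a)| = |{m1, m2, m4}| = 3.

3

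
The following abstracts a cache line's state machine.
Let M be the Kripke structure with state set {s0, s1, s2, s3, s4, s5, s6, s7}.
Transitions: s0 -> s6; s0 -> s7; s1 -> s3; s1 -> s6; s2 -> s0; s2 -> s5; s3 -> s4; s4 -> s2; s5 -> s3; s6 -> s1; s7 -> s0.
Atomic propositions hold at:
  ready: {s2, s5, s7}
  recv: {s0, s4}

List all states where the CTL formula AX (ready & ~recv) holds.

{s4}

Sat(~recv) = {s1, s2, s3, s5, s6, s7}
Sat(ready & ~recv) = {s2, s5, s7}
Sat(AX (ready & ~recv)) = {s : every successor in {s2, s5, s7}} = {s4}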